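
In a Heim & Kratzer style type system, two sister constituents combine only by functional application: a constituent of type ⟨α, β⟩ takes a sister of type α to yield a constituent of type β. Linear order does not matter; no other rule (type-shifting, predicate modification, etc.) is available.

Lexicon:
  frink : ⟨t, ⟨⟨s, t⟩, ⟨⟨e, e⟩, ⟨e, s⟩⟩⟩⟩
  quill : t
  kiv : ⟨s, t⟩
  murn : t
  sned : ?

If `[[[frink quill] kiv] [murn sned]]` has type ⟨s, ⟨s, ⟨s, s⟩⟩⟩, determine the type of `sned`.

⟨t, ⟨⟨⟨e, e⟩, ⟨e, s⟩⟩, ⟨s, ⟨s, ⟨s, s⟩⟩⟩⟩⟩

[[[frink quill] kiv] [murn sned]] must have type ⟨s, ⟨s, ⟨s, s⟩⟩⟩. The sister [[frink quill] kiv] has type ⟨⟨e, e⟩, ⟨e, s⟩⟩; that is not a function onto ⟨s, ⟨s, ⟨s, s⟩⟩⟩, so [murn sned] must be the functor, of type ⟨⟨⟨e, e⟩, ⟨e, s⟩⟩, ⟨s, ⟨s, ⟨s, s⟩⟩⟩⟩.
[murn sned] must have type ⟨⟨⟨e, e⟩, ⟨e, s⟩⟩, ⟨s, ⟨s, ⟨s, s⟩⟩⟩⟩. The sister murn has type t; that is not a function onto ⟨⟨⟨e, e⟩, ⟨e, s⟩⟩, ⟨s, ⟨s, ⟨s, s⟩⟩⟩⟩, so sned must be the functor, of type ⟨t, ⟨⟨⟨e, e⟩, ⟨e, s⟩⟩, ⟨s, ⟨s, ⟨s, s⟩⟩⟩⟩⟩.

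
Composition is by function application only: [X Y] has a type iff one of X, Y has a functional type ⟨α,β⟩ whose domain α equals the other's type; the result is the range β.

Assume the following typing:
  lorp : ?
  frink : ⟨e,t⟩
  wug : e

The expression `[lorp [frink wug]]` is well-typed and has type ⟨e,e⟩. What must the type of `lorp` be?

⟨t,⟨e,e⟩⟩

[lorp [frink wug]] is required to be ⟨e,e⟩. [frink wug] : t cannot yield ⟨e,e⟩ as functor, so lorp : ⟨t,⟨e,e⟩⟩.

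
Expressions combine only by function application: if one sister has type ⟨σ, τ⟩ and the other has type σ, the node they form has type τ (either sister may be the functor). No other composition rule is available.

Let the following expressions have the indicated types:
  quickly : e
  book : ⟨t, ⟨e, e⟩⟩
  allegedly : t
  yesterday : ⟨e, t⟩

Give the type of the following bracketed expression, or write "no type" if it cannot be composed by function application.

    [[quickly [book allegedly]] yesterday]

[book allegedly] — book of type ⟨t, ⟨e, e⟩⟩ combines with allegedly of type t: type ⟨e, e⟩.
[quickly [book allegedly]] — [book allegedly] of type ⟨e, e⟩ combines with quickly of type e: type e.
[[quickly [book allegedly]] yesterday] — yesterday of type ⟨e, t⟩ combines with [quickly [book allegedly]] of type e: type t.

t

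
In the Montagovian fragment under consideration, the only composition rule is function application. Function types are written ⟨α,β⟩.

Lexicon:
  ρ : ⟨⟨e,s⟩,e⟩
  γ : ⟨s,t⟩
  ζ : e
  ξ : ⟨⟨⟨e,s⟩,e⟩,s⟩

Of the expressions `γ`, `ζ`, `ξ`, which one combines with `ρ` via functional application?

γ : ⟨s,t⟩ — ρ needs ⟨e,s⟩; γ needs s; neither fits.
ζ : e — ρ needs ⟨e,s⟩; ζ needs nothing (atomic); neither fits.
ξ — combines: ξ : ⟨⟨⟨e,s⟩,e⟩,s⟩ takes ρ : ⟨⟨e,s⟩,e⟩ as argument, giving s.

ξ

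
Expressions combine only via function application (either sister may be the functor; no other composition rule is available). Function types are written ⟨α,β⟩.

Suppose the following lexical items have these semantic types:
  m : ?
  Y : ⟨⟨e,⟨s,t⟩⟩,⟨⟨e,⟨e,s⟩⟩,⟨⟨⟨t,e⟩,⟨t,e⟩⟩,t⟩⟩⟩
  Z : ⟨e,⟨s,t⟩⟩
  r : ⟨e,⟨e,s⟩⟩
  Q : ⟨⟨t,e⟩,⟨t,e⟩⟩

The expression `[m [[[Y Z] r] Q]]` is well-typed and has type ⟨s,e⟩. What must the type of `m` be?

At [m [[[Y Z] r] Q]] (required: ⟨s,e⟩): [[[Y Z] r] Q] is t, which is not a function with range ⟨s,e⟩; hence m is the functor — type ⟨t,⟨s,e⟩⟩.

⟨t,⟨s,e⟩⟩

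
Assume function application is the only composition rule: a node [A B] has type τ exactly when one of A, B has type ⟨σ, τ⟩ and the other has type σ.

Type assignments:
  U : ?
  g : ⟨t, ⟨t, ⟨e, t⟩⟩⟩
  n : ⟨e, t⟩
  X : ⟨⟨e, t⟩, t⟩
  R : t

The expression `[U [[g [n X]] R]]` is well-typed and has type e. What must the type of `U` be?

⟨⟨e, t⟩, e⟩

At [U [[g [n X]] R]] (required: e): [[g [n X]] R] is ⟨e, t⟩, which is not a function with range e; hence U is the functor — type ⟨⟨e, t⟩, e⟩.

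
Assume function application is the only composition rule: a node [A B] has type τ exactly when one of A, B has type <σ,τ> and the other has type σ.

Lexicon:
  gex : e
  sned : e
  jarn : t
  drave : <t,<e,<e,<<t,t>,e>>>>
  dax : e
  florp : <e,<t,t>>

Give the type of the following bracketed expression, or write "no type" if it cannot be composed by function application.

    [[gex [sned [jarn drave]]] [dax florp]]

e

[jarn drave]: drave is <t,<e,<e,<<t,t>,e>>>>, jarn is t; result <e,<e,<<t,t>,e>>>.
[sned [jarn drave]]: [jarn drave] is <e,<e,<<t,t>,e>>>, sned is e; result <e,<<t,t>,e>>.
[gex [sned [jarn drave]]]: [sned [jarn drave]] is <e,<<t,t>,e>>, gex is e; result <<t,t>,e>.
[dax florp]: florp is <e,<t,t>>, dax is e; result <t,t>.
[[gex [sned [jarn drave]]] [dax florp]]: [gex [sned [jarn drave]]] is <<t,t>,e>, [dax florp] is <t,t>; result e.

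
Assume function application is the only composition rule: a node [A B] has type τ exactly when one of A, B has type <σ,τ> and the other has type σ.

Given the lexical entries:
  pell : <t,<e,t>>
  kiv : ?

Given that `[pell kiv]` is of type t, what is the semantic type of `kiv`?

<<t,<e,t>>,t>

[pell kiv] is required to be t. pell : <t,<e,t>> cannot yield t as functor, so kiv : <<t,<e,t>>,t>.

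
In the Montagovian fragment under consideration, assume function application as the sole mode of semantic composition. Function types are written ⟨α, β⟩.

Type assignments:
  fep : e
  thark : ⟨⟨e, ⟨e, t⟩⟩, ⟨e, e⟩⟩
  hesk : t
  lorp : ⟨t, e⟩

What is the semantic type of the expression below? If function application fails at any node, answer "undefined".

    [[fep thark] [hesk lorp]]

[fep thark]: e with ⟨⟨e, ⟨e, t⟩⟩, ⟨e, e⟩⟩ — neither is a function whose domain matches the other; composition fails here.

undefined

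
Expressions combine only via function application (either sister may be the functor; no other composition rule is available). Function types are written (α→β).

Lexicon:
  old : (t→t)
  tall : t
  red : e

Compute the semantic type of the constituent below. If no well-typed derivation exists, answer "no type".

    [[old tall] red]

At [old tall], old : (t→t) takes tall : t, giving t.
[[old tall] red]: t with e — neither is a function whose domain matches the other; composition fails here.

no type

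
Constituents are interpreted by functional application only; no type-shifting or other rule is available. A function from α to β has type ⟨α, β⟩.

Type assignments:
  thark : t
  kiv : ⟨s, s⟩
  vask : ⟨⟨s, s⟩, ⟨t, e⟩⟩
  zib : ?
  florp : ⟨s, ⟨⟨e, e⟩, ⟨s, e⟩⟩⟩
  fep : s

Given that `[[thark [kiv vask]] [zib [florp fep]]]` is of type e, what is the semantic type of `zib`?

[[thark [kiv vask]] [zib [florp fep]]] is required to be e. [thark [kiv vask]] : e cannot yield e as functor, so [zib [florp fep]] : ⟨e, e⟩.
[zib [florp fep]] is required to be ⟨e, e⟩. [florp fep] : ⟨⟨e, e⟩, ⟨s, e⟩⟩ cannot yield ⟨e, e⟩ as functor, so zib : ⟨⟨⟨e, e⟩, ⟨s, e⟩⟩, ⟨e, e⟩⟩.

⟨⟨⟨e, e⟩, ⟨s, e⟩⟩, ⟨e, e⟩⟩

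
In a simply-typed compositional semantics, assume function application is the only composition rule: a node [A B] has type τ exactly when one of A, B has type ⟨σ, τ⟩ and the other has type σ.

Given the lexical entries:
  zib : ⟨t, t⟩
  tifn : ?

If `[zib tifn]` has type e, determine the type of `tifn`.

[zib tifn] is required to be e. zib : ⟨t, t⟩ cannot yield e as functor, so tifn : ⟨⟨t, t⟩, e⟩.

⟨⟨t, t⟩, e⟩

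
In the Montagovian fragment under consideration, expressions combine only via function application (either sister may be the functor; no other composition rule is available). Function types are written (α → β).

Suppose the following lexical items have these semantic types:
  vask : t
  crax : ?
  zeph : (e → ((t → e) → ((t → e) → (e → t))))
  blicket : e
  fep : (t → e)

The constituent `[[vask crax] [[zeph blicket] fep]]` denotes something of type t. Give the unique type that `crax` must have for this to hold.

(t → (((t → e) → (e → t)) → t))

[[vask crax] [[zeph blicket] fep]] is required to be t. [[zeph blicket] fep] : ((t → e) → (e → t)) cannot yield t as functor, so [vask crax] : (((t → e) → (e → t)) → t).
[vask crax] is required to be (((t → e) → (e → t)) → t). vask : t cannot yield (((t → e) → (e → t)) → t) as functor, so crax : (t → (((t → e) → (e → t)) → t)).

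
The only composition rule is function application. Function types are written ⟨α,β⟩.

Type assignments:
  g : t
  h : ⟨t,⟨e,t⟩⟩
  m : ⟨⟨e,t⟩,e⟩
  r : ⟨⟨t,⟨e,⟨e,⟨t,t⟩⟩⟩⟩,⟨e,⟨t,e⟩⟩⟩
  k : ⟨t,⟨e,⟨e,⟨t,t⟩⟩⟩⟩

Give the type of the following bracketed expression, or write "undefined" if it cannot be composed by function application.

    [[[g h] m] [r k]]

⟨t,e⟩

[g h]: functor h : ⟨t,⟨e,t⟩⟩, argument g : t; result ⟨e,t⟩.
[[g h] m]: functor m : ⟨⟨e,t⟩,e⟩, argument [g h] : ⟨e,t⟩; result e.
[r k]: functor r : ⟨⟨t,⟨e,⟨e,⟨t,t⟩⟩⟩⟩,⟨e,⟨t,e⟩⟩⟩, argument k : ⟨t,⟨e,⟨e,⟨t,t⟩⟩⟩⟩; result ⟨e,⟨t,e⟩⟩.
[[[g h] m] [r k]]: functor [r k] : ⟨e,⟨t,e⟩⟩, argument [[g h] m] : e; result ⟨t,e⟩.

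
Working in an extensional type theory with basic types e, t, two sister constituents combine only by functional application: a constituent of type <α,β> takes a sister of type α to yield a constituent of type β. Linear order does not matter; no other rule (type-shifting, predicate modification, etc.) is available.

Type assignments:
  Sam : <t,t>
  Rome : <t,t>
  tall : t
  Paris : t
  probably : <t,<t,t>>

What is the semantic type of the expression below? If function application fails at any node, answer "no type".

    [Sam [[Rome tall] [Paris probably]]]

[Rome tall] — Rome of type <t,t> combines with tall of type t: type t.
[Paris probably] — probably of type <t,<t,t>> combines with Paris of type t: type <t,t>.
[[Rome tall] [Paris probably]] — [Paris probably] of type <t,t> combines with [Rome tall] of type t: type t.
[Sam [[Rome tall] [Paris probably]]] — Sam of type <t,t> combines with [[Rome tall] [Paris probably]] of type t: type t.

t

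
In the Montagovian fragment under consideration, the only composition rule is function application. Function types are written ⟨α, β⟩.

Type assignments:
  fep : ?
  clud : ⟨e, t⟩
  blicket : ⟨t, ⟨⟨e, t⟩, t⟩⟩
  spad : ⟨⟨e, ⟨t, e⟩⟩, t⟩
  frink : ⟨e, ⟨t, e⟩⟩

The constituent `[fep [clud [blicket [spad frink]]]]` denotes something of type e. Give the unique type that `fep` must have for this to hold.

For [fep [clud [blicket [spad frink]]]] to have type e with [clud [blicket [spad frink]]] of type t, fep must be the function: fep : ⟨t, e⟩.

⟨t, e⟩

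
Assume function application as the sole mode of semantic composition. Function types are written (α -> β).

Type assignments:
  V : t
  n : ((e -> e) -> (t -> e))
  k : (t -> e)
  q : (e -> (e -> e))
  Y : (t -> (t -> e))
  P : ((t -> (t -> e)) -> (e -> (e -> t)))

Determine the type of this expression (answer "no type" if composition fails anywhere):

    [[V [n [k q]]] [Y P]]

no type

[k q]: (t -> e) and (e -> (e -> e)) cannot combine by function application — type clash.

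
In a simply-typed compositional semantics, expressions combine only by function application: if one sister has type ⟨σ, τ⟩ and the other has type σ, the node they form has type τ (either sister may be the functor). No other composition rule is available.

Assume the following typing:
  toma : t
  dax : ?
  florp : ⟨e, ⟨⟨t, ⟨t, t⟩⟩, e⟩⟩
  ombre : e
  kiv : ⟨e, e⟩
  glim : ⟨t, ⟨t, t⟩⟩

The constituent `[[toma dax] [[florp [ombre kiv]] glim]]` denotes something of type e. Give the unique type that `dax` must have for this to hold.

⟨t, ⟨e, e⟩⟩

[[toma dax] [[florp [ombre kiv]] glim]] must have type e. The sister [[florp [ombre kiv]] glim] has type e; that is not a function onto e, so [toma dax] must be the functor, of type ⟨e, e⟩.
[toma dax] must have type ⟨e, e⟩. The sister toma has type t; that is not a function onto ⟨e, e⟩, so dax must be the functor, of type ⟨t, ⟨e, e⟩⟩.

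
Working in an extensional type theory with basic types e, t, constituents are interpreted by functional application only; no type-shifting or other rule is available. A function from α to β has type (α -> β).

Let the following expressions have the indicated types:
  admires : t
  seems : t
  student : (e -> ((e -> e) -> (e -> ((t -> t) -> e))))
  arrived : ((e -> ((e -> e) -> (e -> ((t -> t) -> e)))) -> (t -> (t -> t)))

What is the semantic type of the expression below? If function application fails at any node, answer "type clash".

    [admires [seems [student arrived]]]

t

[student arrived]: arrived is ((e -> ((e -> e) -> (e -> ((t -> t) -> e)))) -> (t -> (t -> t))), student is (e -> ((e -> e) -> (e -> ((t -> t) -> e)))); result (t -> (t -> t)).
[seems [student arrived]]: [student arrived] is (t -> (t -> t)), seems is t; result (t -> t).
[admires [seems [student arrived]]]: [seems [student arrived]] is (t -> t), admires is t; result t.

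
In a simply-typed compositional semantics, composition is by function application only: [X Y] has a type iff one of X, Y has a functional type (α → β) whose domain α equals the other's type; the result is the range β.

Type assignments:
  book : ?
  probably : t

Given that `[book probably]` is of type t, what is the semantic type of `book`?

(t → t)

[book probably] must have type t. The sister probably has type t; that is not a function onto t, so book must be the functor, of type (t → t).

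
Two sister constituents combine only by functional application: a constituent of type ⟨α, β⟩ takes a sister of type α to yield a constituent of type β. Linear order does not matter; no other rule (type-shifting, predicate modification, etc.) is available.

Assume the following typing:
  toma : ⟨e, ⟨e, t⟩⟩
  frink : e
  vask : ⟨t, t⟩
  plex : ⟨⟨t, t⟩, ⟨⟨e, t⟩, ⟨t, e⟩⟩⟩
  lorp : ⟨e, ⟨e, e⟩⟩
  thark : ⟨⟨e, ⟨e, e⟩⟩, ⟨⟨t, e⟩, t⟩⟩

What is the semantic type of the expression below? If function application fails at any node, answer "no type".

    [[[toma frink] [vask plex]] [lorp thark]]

t

[toma frink] — toma of type ⟨e, ⟨e, t⟩⟩ combines with frink of type e: type ⟨e, t⟩.
[vask plex] — plex of type ⟨⟨t, t⟩, ⟨⟨e, t⟩, ⟨t, e⟩⟩⟩ combines with vask of type ⟨t, t⟩: type ⟨⟨e, t⟩, ⟨t, e⟩⟩.
[[toma frink] [vask plex]] — [vask plex] of type ⟨⟨e, t⟩, ⟨t, e⟩⟩ combines with [toma frink] of type ⟨e, t⟩: type ⟨t, e⟩.
[lorp thark] — thark of type ⟨⟨e, ⟨e, e⟩⟩, ⟨⟨t, e⟩, t⟩⟩ combines with lorp of type ⟨e, ⟨e, e⟩⟩: type ⟨⟨t, e⟩, t⟩.
[[[toma frink] [vask plex]] [lorp thark]] — [lorp thark] of type ⟨⟨t, e⟩, t⟩ combines with [[toma frink] [vask plex]] of type ⟨t, e⟩: type t.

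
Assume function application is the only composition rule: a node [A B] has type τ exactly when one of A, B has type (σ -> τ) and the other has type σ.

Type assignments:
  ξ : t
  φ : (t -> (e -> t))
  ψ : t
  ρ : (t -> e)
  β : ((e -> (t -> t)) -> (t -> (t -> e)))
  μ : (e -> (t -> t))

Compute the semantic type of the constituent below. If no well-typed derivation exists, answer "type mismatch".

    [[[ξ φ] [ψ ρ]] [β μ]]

[ξ φ]: (t -> (e -> t)) applied to t yields (e -> t).
[ψ ρ]: (t -> e) applied to t yields e.
[[ξ φ] [ψ ρ]]: (e -> t) applied to e yields t.
[β μ]: ((e -> (t -> t)) -> (t -> (t -> e))) applied to (e -> (t -> t)) yields (t -> (t -> e)).
[[[ξ φ] [ψ ρ]] [β μ]]: (t -> (t -> e)) applied to t yields (t -> e).

(t -> e)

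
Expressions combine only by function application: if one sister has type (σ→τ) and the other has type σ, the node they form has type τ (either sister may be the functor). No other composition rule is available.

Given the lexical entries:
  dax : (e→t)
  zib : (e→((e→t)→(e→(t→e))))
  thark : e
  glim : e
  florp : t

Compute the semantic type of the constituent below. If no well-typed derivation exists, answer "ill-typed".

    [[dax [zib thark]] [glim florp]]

[zib thark] — zib of type (e→((e→t)→(e→(t→e)))) combines with thark of type e: type ((e→t)→(e→(t→e))).
[dax [zib thark]] — [zib thark] of type ((e→t)→(e→(t→e))) combines with dax of type (e→t): type (e→(t→e)).
[glim florp]: e with t — neither is a function whose domain matches the other; composition fails here.

ill-typed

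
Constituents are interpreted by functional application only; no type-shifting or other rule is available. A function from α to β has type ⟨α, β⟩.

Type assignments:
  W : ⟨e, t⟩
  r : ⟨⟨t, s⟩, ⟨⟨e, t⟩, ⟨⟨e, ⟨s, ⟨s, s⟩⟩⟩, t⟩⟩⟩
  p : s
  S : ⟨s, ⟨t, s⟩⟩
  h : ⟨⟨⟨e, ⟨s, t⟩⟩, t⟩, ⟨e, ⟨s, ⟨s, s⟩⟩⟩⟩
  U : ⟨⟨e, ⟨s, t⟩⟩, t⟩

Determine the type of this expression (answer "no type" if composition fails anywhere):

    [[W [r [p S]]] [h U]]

t

At [p S], S : ⟨s, ⟨t, s⟩⟩ takes p : s, giving ⟨t, s⟩.
At [r [p S]], r : ⟨⟨t, s⟩, ⟨⟨e, t⟩, ⟨⟨e, ⟨s, ⟨s, s⟩⟩⟩, t⟩⟩⟩ takes [p S] : ⟨t, s⟩, giving ⟨⟨e, t⟩, ⟨⟨e, ⟨s, ⟨s, s⟩⟩⟩, t⟩⟩.
At [W [r [p S]]], [r [p S]] : ⟨⟨e, t⟩, ⟨⟨e, ⟨s, ⟨s, s⟩⟩⟩, t⟩⟩ takes W : ⟨e, t⟩, giving ⟨⟨e, ⟨s, ⟨s, s⟩⟩⟩, t⟩.
At [h U], h : ⟨⟨⟨e, ⟨s, t⟩⟩, t⟩, ⟨e, ⟨s, ⟨s, s⟩⟩⟩⟩ takes U : ⟨⟨e, ⟨s, t⟩⟩, t⟩, giving ⟨e, ⟨s, ⟨s, s⟩⟩⟩.
At [[W [r [p S]]] [h U]], [W [r [p S]]] : ⟨⟨e, ⟨s, ⟨s, s⟩⟩⟩, t⟩ takes [h U] : ⟨e, ⟨s, ⟨s, s⟩⟩⟩, giving t.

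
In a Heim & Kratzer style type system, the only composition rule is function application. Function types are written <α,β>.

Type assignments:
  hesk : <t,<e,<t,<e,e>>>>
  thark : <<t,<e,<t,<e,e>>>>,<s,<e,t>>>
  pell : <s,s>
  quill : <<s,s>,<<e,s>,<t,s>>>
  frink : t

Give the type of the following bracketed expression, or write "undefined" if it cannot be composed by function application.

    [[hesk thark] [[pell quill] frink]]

[hesk thark] — thark of type <<t,<e,<t,<e,e>>>>,<s,<e,t>>> combines with hesk of type <t,<e,<t,<e,e>>>>: type <s,<e,t>>.
[pell quill] — quill of type <<s,s>,<<e,s>,<t,s>>> combines with pell of type <s,s>: type <<e,s>,<t,s>>.
At [[pell quill] frink]: neither <<e,s>,<t,s>> nor t can take the other as argument; the node is ill-typed.

undefined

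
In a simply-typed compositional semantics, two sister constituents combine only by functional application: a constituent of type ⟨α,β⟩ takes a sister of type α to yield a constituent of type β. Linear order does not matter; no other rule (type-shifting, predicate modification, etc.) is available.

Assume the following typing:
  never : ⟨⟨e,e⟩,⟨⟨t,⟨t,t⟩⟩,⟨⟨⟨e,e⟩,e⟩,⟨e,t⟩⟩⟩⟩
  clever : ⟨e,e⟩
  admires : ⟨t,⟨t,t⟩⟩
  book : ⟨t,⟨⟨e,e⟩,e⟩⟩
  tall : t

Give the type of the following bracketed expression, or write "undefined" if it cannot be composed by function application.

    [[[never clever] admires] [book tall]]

⟨e,t⟩

[never clever]: never is ⟨⟨e,e⟩,⟨⟨t,⟨t,t⟩⟩,⟨⟨⟨e,e⟩,e⟩,⟨e,t⟩⟩⟩⟩, clever is ⟨e,e⟩; result ⟨⟨t,⟨t,t⟩⟩,⟨⟨⟨e,e⟩,e⟩,⟨e,t⟩⟩⟩.
[[never clever] admires]: [never clever] is ⟨⟨t,⟨t,t⟩⟩,⟨⟨⟨e,e⟩,e⟩,⟨e,t⟩⟩⟩, admires is ⟨t,⟨t,t⟩⟩; result ⟨⟨⟨e,e⟩,e⟩,⟨e,t⟩⟩.
[book tall]: book is ⟨t,⟨⟨e,e⟩,e⟩⟩, tall is t; result ⟨⟨e,e⟩,e⟩.
[[[never clever] admires] [book tall]]: [[never clever] admires] is ⟨⟨⟨e,e⟩,e⟩,⟨e,t⟩⟩, [book tall] is ⟨⟨e,e⟩,e⟩; result ⟨e,t⟩.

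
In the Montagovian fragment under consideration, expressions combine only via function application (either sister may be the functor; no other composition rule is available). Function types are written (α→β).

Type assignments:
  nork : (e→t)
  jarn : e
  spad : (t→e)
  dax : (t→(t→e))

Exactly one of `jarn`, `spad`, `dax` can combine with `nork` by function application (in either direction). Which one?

jarn

jarn — combines: nork : (e→t) takes jarn : e as argument, giving t.
spad : (t→e) — nork needs e; spad needs t; neither fits.
dax : (t→(t→e)) — nork needs e; dax needs t; neither fits.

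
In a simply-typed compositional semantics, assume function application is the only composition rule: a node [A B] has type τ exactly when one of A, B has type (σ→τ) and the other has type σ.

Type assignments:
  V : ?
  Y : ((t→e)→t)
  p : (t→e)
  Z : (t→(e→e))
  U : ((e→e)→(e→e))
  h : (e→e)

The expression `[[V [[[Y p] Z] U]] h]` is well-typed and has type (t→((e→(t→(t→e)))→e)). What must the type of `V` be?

((e→e)→((e→e)→(t→((e→(t→(t→e)))→e))))

At [[V [[[Y p] Z] U]] h] (required: (t→((e→(t→(t→e)))→e))): h is (e→e), which is not a function with range (t→((e→(t→(t→e)))→e)); hence [V [[[Y p] Z] U]] is the functor — type ((e→e)→(t→((e→(t→(t→e)))→e))).
At [V [[[Y p] Z] U]] (required: ((e→e)→(t→((e→(t→(t→e)))→e)))): [[[Y p] Z] U] is (e→e), which is not a function with range ((e→e)→(t→((e→(t→(t→e)))→e))); hence V is the functor — type ((e→e)→((e→e)→(t→((e→(t→(t→e)))→e)))).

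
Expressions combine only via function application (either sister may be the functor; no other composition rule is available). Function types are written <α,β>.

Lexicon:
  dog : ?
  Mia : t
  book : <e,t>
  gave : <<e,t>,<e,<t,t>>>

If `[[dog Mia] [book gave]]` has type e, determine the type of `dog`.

For [[dog Mia] [book gave]] to have type e with [book gave] of type <e,<t,t>>, [dog Mia] must be the function: [dog Mia] : <<e,<t,t>>,e>.
For [dog Mia] to have type <<e,<t,t>>,e> with Mia of type t, dog must be the function: dog : <t,<<e,<t,t>>,e>>.

<t,<<e,<t,t>>,e>>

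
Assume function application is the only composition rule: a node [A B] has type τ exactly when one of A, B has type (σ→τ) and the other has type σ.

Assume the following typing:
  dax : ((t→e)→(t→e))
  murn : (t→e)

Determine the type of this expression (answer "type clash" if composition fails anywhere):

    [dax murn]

At [dax murn], dax : ((t→e)→(t→e)) takes murn : (t→e), giving (t→e).

(t→e)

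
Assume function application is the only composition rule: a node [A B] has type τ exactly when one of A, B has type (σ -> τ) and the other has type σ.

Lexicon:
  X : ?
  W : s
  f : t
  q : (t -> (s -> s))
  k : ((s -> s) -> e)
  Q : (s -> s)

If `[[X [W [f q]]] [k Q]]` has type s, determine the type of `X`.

[[X [W [f q]]] [k Q]] must have type s. The sister [k Q] has type e; that is not a function onto s, so [X [W [f q]]] must be the functor, of type (e -> s).
[X [W [f q]]] must have type (e -> s). The sister [W [f q]] has type s; that is not a function onto (e -> s), so X must be the functor, of type (s -> (e -> s)).

(s -> (e -> s))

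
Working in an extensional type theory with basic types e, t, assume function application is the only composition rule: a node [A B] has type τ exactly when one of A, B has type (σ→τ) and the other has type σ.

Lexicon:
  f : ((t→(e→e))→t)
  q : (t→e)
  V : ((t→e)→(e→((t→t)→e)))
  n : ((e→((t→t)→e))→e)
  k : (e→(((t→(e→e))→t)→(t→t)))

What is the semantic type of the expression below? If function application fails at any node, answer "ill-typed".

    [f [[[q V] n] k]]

(t→t)

At [q V], V : ((t→e)→(e→((t→t)→e))) takes q : (t→e), giving (e→((t→t)→e)).
At [[q V] n], n : ((e→((t→t)→e))→e) takes [q V] : (e→((t→t)→e)), giving e.
At [[[q V] n] k], k : (e→(((t→(e→e))→t)→(t→t))) takes [[q V] n] : e, giving (((t→(e→e))→t)→(t→t)).
At [f [[[q V] n] k]], [[[q V] n] k] : (((t→(e→e))→t)→(t→t)) takes f : ((t→(e→e))→t), giving (t→t).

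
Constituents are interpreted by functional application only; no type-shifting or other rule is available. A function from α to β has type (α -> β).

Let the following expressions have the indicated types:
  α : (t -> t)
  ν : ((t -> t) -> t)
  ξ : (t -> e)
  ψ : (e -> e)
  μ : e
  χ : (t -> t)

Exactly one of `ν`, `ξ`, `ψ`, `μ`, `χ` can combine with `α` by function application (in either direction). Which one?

ν — combines: ν : ((t -> t) -> t) takes α : (t -> t) as argument, giving t.
ξ : (t -> e) — neither side's domain matches the other.
ψ : (e -> e) — neither side's domain matches the other.
μ : e — neither side's domain matches the other.
χ : (t -> t) — neither side's domain matches the other.

ν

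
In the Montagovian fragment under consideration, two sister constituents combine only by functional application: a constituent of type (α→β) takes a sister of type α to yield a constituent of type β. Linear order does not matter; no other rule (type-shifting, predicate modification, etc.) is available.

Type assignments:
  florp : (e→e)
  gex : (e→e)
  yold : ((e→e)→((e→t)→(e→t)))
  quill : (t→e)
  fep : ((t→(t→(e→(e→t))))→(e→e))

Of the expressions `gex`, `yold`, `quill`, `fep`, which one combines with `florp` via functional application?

gex : (e→e) — florp needs e; gex needs e; neither fits.
yold — combines: yold : ((e→e)→((e→t)→(e→t))) takes florp : (e→e) as argument, giving ((e→t)→(e→t)).
quill : (t→e) — florp needs e; quill needs t; neither fits.
fep : ((t→(t→(e→(e→t))))→(e→e)) — florp needs e; fep needs (t→(t→(e→(e→t)))); neither fits.

yold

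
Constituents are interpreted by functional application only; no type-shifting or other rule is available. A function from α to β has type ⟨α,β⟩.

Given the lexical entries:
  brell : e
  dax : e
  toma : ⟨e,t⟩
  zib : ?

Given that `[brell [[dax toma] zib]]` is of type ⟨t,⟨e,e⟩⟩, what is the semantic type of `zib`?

⟨t,⟨e,⟨t,⟨e,e⟩⟩⟩⟩

For [brell [[dax toma] zib]] to have type ⟨t,⟨e,e⟩⟩ with brell of type e, [[dax toma] zib] must be the function: [[dax toma] zib] : ⟨e,⟨t,⟨e,e⟩⟩⟩.
For [[dax toma] zib] to have type ⟨e,⟨t,⟨e,e⟩⟩⟩ with [dax toma] of type t, zib must be the function: zib : ⟨t,⟨e,⟨t,⟨e,e⟩⟩⟩⟩.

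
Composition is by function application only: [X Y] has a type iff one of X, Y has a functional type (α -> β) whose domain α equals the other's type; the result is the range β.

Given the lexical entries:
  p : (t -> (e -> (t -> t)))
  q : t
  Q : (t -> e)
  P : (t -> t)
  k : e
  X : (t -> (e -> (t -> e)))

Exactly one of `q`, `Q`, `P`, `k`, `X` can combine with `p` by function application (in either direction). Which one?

q

q — combines: p : (t -> (e -> (t -> t))) takes q : t as argument, giving (e -> (t -> t)).
Q : (t -> e) — p needs t; Q needs t; neither fits.
P : (t -> t) — p needs t; P needs t; neither fits.
k : e — p needs t; k needs nothing (atomic); neither fits.
X : (t -> (e -> (t -> e))) — p needs t; X needs t; neither fits.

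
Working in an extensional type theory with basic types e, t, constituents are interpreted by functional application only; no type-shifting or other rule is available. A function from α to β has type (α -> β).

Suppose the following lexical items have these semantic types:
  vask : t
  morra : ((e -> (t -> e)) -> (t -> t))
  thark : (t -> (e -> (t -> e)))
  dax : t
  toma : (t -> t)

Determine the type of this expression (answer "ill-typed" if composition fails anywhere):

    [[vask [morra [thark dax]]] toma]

At [thark dax], thark : (t -> (e -> (t -> e))) takes dax : t, giving (e -> (t -> e)).
At [morra [thark dax]], morra : ((e -> (t -> e)) -> (t -> t)) takes [thark dax] : (e -> (t -> e)), giving (t -> t).
At [vask [morra [thark dax]]], [morra [thark dax]] : (t -> t) takes vask : t, giving t.
At [[vask [morra [thark dax]]] toma], toma : (t -> t) takes [vask [morra [thark dax]]] : t, giving t.

t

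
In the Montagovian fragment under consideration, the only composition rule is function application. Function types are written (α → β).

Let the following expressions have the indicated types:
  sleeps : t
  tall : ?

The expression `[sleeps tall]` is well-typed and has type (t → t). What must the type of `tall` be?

[sleeps tall] is required to be (t → t). sleeps : t cannot yield (t → t) as functor, so tall : (t → (t → t)).

(t → (t → t))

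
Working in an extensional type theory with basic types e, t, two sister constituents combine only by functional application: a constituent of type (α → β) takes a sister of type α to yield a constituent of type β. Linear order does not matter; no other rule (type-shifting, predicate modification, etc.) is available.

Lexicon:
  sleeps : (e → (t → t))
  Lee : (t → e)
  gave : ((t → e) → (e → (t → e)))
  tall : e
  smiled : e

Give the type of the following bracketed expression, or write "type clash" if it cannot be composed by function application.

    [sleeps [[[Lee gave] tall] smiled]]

[Lee gave]: ((t → e) → (e → (t → e))) applied to (t → e) yields (e → (t → e)).
[[Lee gave] tall]: (e → (t → e)) applied to e yields (t → e).
[[[Lee gave] tall] smiled]: (t → e) and e cannot combine by function application — type clash.

type clash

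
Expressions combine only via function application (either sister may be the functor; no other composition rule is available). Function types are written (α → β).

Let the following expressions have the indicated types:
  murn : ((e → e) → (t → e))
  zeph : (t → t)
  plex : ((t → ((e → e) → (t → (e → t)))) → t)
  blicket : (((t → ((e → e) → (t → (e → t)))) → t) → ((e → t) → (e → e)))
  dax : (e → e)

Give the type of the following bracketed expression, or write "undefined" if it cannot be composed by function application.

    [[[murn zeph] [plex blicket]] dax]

At [murn zeph]: neither ((e → e) → (t → e)) nor (t → t) can take the other as argument; the node is ill-typed.

undefined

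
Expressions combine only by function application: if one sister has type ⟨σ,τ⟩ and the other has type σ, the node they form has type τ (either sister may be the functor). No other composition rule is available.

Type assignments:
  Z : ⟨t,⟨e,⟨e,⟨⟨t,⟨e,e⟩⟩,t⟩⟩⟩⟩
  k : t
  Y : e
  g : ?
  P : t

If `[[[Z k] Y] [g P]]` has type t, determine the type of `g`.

⟨t,⟨⟨e,⟨⟨t,⟨e,e⟩⟩,t⟩⟩,t⟩⟩

At [[[Z k] Y] [g P]] (required: t): [[Z k] Y] is ⟨e,⟨⟨t,⟨e,e⟩⟩,t⟩⟩, which is not a function with range t; hence [g P] is the functor — type ⟨⟨e,⟨⟨t,⟨e,e⟩⟩,t⟩⟩,t⟩.
At [g P] (required: ⟨⟨e,⟨⟨t,⟨e,e⟩⟩,t⟩⟩,t⟩): P is t, which is not a function with range ⟨⟨e,⟨⟨t,⟨e,e⟩⟩,t⟩⟩,t⟩; hence g is the functor — type ⟨t,⟨⟨e,⟨⟨t,⟨e,e⟩⟩,t⟩⟩,t⟩⟩.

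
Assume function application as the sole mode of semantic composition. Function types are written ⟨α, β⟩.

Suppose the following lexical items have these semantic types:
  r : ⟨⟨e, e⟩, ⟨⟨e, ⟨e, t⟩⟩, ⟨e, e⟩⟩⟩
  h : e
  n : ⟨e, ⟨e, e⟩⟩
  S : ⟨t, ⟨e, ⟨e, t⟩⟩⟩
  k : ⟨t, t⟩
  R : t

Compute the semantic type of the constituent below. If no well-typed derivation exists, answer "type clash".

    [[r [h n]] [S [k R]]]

[h n]: ⟨e, ⟨e, e⟩⟩ applied to e yields ⟨e, e⟩.
[r [h n]]: ⟨⟨e, e⟩, ⟨⟨e, ⟨e, t⟩⟩, ⟨e, e⟩⟩⟩ applied to ⟨e, e⟩ yields ⟨⟨e, ⟨e, t⟩⟩, ⟨e, e⟩⟩.
[k R]: ⟨t, t⟩ applied to t yields t.
[S [k R]]: ⟨t, ⟨e, ⟨e, t⟩⟩⟩ applied to t yields ⟨e, ⟨e, t⟩⟩.
[[r [h n]] [S [k R]]]: ⟨⟨e, ⟨e, t⟩⟩, ⟨e, e⟩⟩ applied to ⟨e, ⟨e, t⟩⟩ yields ⟨e, e⟩.

⟨e, e⟩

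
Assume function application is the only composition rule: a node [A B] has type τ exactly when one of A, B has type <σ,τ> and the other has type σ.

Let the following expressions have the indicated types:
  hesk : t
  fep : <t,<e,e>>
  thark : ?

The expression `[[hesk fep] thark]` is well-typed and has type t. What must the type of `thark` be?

<<e,e>,t>

[[hesk fep] thark] is required to be t. [hesk fep] : <e,e> cannot yield t as functor, so thark : <<e,e>,t>.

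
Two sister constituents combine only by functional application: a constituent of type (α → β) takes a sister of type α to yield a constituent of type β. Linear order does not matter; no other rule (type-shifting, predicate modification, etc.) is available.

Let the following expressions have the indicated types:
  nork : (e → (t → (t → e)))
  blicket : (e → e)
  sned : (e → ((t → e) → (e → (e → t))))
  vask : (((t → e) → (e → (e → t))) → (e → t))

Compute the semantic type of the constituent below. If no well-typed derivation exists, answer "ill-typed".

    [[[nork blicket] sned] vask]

[nork blicket]: (e → (t → (t → e))) and (e → e) cannot combine by function application — type clash.

ill-typed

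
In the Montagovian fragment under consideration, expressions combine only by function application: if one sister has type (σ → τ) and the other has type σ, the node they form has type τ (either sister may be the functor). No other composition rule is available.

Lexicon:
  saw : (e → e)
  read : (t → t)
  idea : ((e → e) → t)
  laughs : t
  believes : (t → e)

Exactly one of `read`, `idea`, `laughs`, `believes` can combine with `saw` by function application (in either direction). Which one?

idea

read : (t → t) — no; saw wants e, and read wants t.
idea — combines: idea : ((e → e) → t) takes saw : (e → e) as argument, giving t.
laughs : t — no; saw wants e, and laughs wants nothing (atomic).
believes : (t → e) — no; saw wants e, and believes wants t.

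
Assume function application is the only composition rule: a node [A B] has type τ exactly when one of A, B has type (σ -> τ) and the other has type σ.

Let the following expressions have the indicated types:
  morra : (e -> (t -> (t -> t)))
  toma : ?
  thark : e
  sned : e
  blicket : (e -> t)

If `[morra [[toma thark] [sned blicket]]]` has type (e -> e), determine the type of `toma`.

[morra [[toma thark] [sned blicket]]] must have type (e -> e). The sister morra has type (e -> (t -> (t -> t))); that is not a function onto (e -> e), so [[toma thark] [sned blicket]] must be the functor, of type ((e -> (t -> (t -> t))) -> (e -> e)).
[[toma thark] [sned blicket]] must have type ((e -> (t -> (t -> t))) -> (e -> e)). The sister [sned blicket] has type t; that is not a function onto ((e -> (t -> (t -> t))) -> (e -> e)), so [toma thark] must be the functor, of type (t -> ((e -> (t -> (t -> t))) -> (e -> e))).
[toma thark] must have type (t -> ((e -> (t -> (t -> t))) -> (e -> e))). The sister thark has type e; that is not a function onto (t -> ((e -> (t -> (t -> t))) -> (e -> e))), so toma must be the functor, of type (e -> (t -> ((e -> (t -> (t -> t))) -> (e -> e)))).

(e -> (t -> ((e -> (t -> (t -> t))) -> (e -> e))))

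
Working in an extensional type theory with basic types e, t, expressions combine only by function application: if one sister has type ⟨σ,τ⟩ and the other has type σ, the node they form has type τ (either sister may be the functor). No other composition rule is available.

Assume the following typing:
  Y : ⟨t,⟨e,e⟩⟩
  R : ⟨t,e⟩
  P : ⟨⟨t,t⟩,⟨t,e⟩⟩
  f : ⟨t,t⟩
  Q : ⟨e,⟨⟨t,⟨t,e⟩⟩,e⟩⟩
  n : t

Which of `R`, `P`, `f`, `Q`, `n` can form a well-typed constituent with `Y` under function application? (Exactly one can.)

R : ⟨t,e⟩ — no; Y wants t, and R wants t.
P : ⟨⟨t,t⟩,⟨t,e⟩⟩ — no; Y wants t, and P wants ⟨t,t⟩.
f : ⟨t,t⟩ — no; Y wants t, and f wants t.
Q : ⟨e,⟨⟨t,⟨t,e⟩⟩,e⟩⟩ — no; Y wants t, and Q wants e.
n — combines: Y : ⟨t,⟨e,e⟩⟩ takes n : t as argument, giving ⟨e,e⟩.

n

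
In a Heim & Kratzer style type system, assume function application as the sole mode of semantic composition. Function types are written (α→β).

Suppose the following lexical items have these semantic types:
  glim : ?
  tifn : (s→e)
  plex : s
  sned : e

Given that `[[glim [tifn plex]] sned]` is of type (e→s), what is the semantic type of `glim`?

[[glim [tifn plex]] sned] must have type (e→s). The sister sned has type e; that is not a function onto (e→s), so [glim [tifn plex]] must be the functor, of type (e→(e→s)).
[glim [tifn plex]] must have type (e→(e→s)). The sister [tifn plex] has type e; that is not a function onto (e→(e→s)), so glim must be the functor, of type (e→(e→(e→s))).

(e→(e→(e→s)))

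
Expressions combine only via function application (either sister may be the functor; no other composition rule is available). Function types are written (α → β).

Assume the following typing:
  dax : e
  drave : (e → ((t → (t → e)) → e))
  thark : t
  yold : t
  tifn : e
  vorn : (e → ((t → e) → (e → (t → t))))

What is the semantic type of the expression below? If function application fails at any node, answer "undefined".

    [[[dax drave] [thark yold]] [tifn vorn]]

undefined

[dax drave]: functor drave : (e → ((t → (t → e)) → e)), argument dax : e; result ((t → (t → e)) → e).
At [thark yold]: neither t nor t can take the other as argument; the node is ill-typed.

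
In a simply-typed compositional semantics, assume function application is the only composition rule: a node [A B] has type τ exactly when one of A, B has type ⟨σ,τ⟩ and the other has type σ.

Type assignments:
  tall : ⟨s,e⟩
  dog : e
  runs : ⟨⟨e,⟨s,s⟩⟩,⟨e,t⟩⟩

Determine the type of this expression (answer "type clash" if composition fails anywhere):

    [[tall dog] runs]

At [tall dog]: neither ⟨s,e⟩ nor e can take the other as argument; the node is ill-typed.

type clash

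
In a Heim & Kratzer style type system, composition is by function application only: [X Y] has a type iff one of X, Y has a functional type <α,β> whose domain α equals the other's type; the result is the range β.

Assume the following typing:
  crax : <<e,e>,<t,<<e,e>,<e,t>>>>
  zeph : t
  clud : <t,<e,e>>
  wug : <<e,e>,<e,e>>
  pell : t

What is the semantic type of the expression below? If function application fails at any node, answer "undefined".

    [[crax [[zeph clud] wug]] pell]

<<e,e>,<e,t>>

[zeph clud]: <t,<e,e>> applied to t yields <e,e>.
[[zeph clud] wug]: <<e,e>,<e,e>> applied to <e,e> yields <e,e>.
[crax [[zeph clud] wug]]: <<e,e>,<t,<<e,e>,<e,t>>>> applied to <e,e> yields <t,<<e,e>,<e,t>>>.
[[crax [[zeph clud] wug]] pell]: <t,<<e,e>,<e,t>>> applied to t yields <<e,e>,<e,t>>.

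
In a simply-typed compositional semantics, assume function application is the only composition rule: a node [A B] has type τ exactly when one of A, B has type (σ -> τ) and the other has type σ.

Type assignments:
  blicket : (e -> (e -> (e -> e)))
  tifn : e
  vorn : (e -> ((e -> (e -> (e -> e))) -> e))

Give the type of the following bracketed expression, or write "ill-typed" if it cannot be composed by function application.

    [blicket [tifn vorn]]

[tifn vorn]: functor vorn : (e -> ((e -> (e -> (e -> e))) -> e)), argument tifn : e; result ((e -> (e -> (e -> e))) -> e).
[blicket [tifn vorn]]: functor [tifn vorn] : ((e -> (e -> (e -> e))) -> e), argument blicket : (e -> (e -> (e -> e))); result e.

e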